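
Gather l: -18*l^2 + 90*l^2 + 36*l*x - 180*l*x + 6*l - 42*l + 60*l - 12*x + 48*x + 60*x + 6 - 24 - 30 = 72*l^2 + l*(24 - 144*x) + 96*x - 48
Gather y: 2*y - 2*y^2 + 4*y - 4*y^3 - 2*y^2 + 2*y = -4*y^3 - 4*y^2 + 8*y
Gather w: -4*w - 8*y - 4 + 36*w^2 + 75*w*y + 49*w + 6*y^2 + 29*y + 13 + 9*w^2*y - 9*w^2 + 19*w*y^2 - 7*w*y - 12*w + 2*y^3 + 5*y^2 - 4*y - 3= w^2*(9*y + 27) + w*(19*y^2 + 68*y + 33) + 2*y^3 + 11*y^2 + 17*y + 6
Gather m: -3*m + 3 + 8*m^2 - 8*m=8*m^2 - 11*m + 3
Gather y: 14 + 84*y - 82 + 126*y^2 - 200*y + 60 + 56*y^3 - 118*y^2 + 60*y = 56*y^3 + 8*y^2 - 56*y - 8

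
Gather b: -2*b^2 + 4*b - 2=-2*b^2 + 4*b - 2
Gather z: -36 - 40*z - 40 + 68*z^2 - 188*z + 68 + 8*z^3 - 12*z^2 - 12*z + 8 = 8*z^3 + 56*z^2 - 240*z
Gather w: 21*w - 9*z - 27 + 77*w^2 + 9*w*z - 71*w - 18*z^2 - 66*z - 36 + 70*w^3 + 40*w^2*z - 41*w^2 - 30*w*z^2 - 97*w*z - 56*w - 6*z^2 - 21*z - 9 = 70*w^3 + w^2*(40*z + 36) + w*(-30*z^2 - 88*z - 106) - 24*z^2 - 96*z - 72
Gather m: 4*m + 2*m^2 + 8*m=2*m^2 + 12*m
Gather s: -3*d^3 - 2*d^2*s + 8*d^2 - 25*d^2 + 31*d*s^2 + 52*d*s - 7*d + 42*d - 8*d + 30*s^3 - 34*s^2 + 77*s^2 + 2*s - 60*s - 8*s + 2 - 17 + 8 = -3*d^3 - 17*d^2 + 27*d + 30*s^3 + s^2*(31*d + 43) + s*(-2*d^2 + 52*d - 66) - 7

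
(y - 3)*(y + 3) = y^2 - 9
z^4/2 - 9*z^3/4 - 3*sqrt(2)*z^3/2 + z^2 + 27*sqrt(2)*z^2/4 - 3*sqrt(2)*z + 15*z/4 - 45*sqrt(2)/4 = (z/2 + 1/2)*(z - 3)*(z - 5/2)*(z - 3*sqrt(2))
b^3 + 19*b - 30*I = (b - 3*I)*(b - 2*I)*(b + 5*I)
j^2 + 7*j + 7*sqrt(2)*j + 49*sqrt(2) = (j + 7)*(j + 7*sqrt(2))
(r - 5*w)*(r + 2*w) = r^2 - 3*r*w - 10*w^2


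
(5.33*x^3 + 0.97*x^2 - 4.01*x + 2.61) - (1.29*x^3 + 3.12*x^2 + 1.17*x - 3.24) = 4.04*x^3 - 2.15*x^2 - 5.18*x + 5.85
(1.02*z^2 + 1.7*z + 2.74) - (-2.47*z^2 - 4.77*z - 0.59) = 3.49*z^2 + 6.47*z + 3.33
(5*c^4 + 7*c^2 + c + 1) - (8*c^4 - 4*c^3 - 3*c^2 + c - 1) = -3*c^4 + 4*c^3 + 10*c^2 + 2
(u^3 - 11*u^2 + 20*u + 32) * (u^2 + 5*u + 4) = u^5 - 6*u^4 - 31*u^3 + 88*u^2 + 240*u + 128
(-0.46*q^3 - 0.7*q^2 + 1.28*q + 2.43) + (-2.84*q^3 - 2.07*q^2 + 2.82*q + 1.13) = -3.3*q^3 - 2.77*q^2 + 4.1*q + 3.56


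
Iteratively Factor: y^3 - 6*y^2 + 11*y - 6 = (y - 2)*(y^2 - 4*y + 3) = (y - 3)*(y - 2)*(y - 1)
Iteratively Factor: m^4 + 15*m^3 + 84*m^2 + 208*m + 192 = (m + 4)*(m^3 + 11*m^2 + 40*m + 48) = (m + 3)*(m + 4)*(m^2 + 8*m + 16) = (m + 3)*(m + 4)^2*(m + 4)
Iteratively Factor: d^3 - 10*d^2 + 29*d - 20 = (d - 4)*(d^2 - 6*d + 5) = (d - 5)*(d - 4)*(d - 1)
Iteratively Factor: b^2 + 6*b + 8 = (b + 2)*(b + 4)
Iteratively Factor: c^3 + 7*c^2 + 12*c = (c)*(c^2 + 7*c + 12) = c*(c + 3)*(c + 4)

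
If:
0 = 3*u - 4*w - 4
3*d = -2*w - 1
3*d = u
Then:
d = 2/15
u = 2/5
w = -7/10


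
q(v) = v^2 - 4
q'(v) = 2*v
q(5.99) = 31.88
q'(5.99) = 11.98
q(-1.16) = -2.65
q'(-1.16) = -2.32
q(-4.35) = 14.92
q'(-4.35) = -8.70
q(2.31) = 1.34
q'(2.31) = 4.62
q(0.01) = -4.00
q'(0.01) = 0.02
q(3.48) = 8.11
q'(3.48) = 6.96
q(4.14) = 13.14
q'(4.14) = 8.28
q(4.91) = 20.11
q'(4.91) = 9.82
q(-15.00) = 221.00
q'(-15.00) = -30.00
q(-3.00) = 5.00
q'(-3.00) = -6.00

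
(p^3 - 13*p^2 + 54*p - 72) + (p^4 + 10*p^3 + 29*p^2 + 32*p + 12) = p^4 + 11*p^3 + 16*p^2 + 86*p - 60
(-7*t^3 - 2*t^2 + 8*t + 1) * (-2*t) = 14*t^4 + 4*t^3 - 16*t^2 - 2*t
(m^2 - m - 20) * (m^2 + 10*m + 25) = m^4 + 9*m^3 - 5*m^2 - 225*m - 500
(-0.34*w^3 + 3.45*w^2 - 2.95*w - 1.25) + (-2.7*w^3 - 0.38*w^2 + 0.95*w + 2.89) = -3.04*w^3 + 3.07*w^2 - 2.0*w + 1.64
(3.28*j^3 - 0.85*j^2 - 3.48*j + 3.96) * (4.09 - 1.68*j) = -5.5104*j^4 + 14.8432*j^3 + 2.3699*j^2 - 20.886*j + 16.1964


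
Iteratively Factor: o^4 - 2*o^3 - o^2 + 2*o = (o)*(o^3 - 2*o^2 - o + 2) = o*(o - 1)*(o^2 - o - 2) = o*(o - 1)*(o + 1)*(o - 2)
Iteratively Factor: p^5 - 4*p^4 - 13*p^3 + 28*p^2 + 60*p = (p - 5)*(p^4 + p^3 - 8*p^2 - 12*p) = (p - 5)*(p - 3)*(p^3 + 4*p^2 + 4*p) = (p - 5)*(p - 3)*(p + 2)*(p^2 + 2*p) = (p - 5)*(p - 3)*(p + 2)^2*(p)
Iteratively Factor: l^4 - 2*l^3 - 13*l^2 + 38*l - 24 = (l - 3)*(l^3 + l^2 - 10*l + 8) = (l - 3)*(l - 2)*(l^2 + 3*l - 4) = (l - 3)*(l - 2)*(l + 4)*(l - 1)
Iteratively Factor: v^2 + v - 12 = (v + 4)*(v - 3)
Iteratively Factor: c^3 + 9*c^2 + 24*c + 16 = (c + 4)*(c^2 + 5*c + 4) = (c + 4)^2*(c + 1)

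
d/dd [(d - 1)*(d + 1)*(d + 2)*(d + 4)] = 4*d^3 + 18*d^2 + 14*d - 6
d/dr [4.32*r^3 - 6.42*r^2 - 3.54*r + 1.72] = 12.96*r^2 - 12.84*r - 3.54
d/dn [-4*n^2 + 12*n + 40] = 12 - 8*n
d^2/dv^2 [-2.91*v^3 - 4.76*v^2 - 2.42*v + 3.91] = -17.46*v - 9.52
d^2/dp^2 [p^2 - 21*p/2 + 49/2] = 2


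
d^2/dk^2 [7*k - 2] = 0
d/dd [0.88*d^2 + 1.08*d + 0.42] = 1.76*d + 1.08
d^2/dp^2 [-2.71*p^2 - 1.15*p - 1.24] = -5.42000000000000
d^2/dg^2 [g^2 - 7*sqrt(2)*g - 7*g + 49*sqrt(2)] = 2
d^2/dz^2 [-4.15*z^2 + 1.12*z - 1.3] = -8.30000000000000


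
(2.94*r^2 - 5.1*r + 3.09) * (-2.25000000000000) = -6.615*r^2 + 11.475*r - 6.9525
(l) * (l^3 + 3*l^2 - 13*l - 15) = l^4 + 3*l^3 - 13*l^2 - 15*l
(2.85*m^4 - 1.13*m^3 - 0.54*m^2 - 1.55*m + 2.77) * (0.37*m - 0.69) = 1.0545*m^5 - 2.3846*m^4 + 0.5799*m^3 - 0.2009*m^2 + 2.0944*m - 1.9113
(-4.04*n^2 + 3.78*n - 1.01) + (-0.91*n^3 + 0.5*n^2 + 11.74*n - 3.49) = -0.91*n^3 - 3.54*n^2 + 15.52*n - 4.5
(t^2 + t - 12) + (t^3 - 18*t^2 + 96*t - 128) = t^3 - 17*t^2 + 97*t - 140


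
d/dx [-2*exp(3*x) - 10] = -6*exp(3*x)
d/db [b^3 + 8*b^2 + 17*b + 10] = 3*b^2 + 16*b + 17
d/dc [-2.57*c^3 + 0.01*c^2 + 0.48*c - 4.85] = -7.71*c^2 + 0.02*c + 0.48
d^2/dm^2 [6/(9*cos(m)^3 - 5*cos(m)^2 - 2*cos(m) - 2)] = 6*((19*cos(m) - 40*cos(2*m) + 81*cos(3*m))*(-9*cos(m)^3 + 5*cos(m)^2 + 2*cos(m) + 2)/4 - 2*(-27*cos(m)^2 + 10*cos(m) + 2)^2*sin(m)^2)/(-9*cos(m)^3 + 5*cos(m)^2 + 2*cos(m) + 2)^3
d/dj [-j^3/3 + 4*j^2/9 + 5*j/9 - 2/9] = -j^2 + 8*j/9 + 5/9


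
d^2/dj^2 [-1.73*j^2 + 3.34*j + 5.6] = -3.46000000000000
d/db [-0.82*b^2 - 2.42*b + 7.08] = -1.64*b - 2.42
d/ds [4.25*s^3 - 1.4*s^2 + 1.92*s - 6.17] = 12.75*s^2 - 2.8*s + 1.92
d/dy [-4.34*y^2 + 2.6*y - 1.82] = 2.6 - 8.68*y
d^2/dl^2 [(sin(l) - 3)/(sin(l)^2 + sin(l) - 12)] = (4*sin(l) + cos(l)^2 + 1)/(sin(l) + 4)^3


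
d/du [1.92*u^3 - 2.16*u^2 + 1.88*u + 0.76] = 5.76*u^2 - 4.32*u + 1.88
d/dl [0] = 0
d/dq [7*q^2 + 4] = 14*q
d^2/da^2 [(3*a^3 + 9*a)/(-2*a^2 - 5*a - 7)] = 6*(-23*a^3 - 105*a^2 - 21*a + 105)/(8*a^6 + 60*a^5 + 234*a^4 + 545*a^3 + 819*a^2 + 735*a + 343)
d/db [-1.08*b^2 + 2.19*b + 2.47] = 2.19 - 2.16*b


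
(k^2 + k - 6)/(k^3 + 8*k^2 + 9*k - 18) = (k - 2)/(k^2 + 5*k - 6)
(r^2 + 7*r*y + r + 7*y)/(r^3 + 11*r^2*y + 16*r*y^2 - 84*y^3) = (-r - 1)/(-r^2 - 4*r*y + 12*y^2)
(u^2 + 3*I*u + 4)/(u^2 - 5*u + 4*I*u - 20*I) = (u - I)/(u - 5)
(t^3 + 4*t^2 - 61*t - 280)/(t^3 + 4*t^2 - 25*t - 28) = (t^2 - 3*t - 40)/(t^2 - 3*t - 4)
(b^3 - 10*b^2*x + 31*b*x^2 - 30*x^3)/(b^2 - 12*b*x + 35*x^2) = (-b^2 + 5*b*x - 6*x^2)/(-b + 7*x)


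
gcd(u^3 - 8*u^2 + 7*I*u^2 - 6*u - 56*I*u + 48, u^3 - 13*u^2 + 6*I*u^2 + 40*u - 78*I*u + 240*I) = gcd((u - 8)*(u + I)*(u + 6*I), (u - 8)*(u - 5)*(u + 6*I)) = u^2 + u*(-8 + 6*I) - 48*I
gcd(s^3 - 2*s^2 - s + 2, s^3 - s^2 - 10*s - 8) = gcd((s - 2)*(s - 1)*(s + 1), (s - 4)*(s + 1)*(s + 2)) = s + 1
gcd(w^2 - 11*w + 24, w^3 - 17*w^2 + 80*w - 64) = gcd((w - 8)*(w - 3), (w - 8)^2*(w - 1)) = w - 8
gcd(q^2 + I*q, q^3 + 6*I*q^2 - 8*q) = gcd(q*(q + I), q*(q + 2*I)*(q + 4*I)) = q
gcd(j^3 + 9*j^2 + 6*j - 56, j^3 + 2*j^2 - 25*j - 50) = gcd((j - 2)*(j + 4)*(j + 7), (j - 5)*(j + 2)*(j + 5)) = 1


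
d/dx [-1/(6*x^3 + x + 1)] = (18*x^2 + 1)/(6*x^3 + x + 1)^2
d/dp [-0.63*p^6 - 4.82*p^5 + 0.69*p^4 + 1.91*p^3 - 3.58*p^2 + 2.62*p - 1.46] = -3.78*p^5 - 24.1*p^4 + 2.76*p^3 + 5.73*p^2 - 7.16*p + 2.62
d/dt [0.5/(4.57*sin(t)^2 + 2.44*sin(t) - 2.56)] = -(4.57*sin(t) + 1.22)*cos(t)/(4.57*sin(t)^2 + 2.44*sin(t) - 2.56)^2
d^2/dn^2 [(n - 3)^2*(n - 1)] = 6*n - 14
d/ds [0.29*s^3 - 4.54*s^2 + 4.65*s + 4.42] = 0.87*s^2 - 9.08*s + 4.65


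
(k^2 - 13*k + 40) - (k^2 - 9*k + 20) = 20 - 4*k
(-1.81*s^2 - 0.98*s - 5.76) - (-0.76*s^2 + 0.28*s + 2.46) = -1.05*s^2 - 1.26*s - 8.22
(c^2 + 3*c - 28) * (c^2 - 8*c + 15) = c^4 - 5*c^3 - 37*c^2 + 269*c - 420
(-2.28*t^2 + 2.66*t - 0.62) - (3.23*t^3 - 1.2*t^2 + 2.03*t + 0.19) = -3.23*t^3 - 1.08*t^2 + 0.63*t - 0.81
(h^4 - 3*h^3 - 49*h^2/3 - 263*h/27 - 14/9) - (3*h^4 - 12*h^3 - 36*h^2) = -2*h^4 + 9*h^3 + 59*h^2/3 - 263*h/27 - 14/9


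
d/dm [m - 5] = 1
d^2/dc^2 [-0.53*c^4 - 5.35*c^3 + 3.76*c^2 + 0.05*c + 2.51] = -6.36*c^2 - 32.1*c + 7.52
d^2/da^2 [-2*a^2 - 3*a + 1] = -4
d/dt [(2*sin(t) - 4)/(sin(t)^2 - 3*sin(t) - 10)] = 2*(4*sin(t) + cos(t)^2 - 17)*cos(t)/((sin(t) - 5)^2*(sin(t) + 2)^2)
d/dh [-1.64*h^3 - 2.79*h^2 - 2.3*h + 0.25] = -4.92*h^2 - 5.58*h - 2.3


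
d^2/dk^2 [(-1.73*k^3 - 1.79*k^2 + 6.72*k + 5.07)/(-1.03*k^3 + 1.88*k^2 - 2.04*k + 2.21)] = (-7.105427357601e-15*k^7 + 10.497966*k^6 - 64.585944*k^5 + 38.219592*k^4 + 208.616182*k^3 - 446.415528*k^2 + 265.640232*k - 43.17677)/(1.092727*k^9 - 5.983476*k^8 + 17.414004*k^7 - 37.379975*k^6 + 60.166536*k^5 - 74.766408*k^4 + 74.436285*k^3 - 55.137732*k^2 + 29.890692*k - 10.793861)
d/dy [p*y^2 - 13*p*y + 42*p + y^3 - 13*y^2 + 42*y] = 2*p*y - 13*p + 3*y^2 - 26*y + 42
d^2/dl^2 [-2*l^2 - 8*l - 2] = -4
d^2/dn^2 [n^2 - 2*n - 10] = 2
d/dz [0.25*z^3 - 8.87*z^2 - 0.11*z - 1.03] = 0.75*z^2 - 17.74*z - 0.11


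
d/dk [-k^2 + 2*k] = 2 - 2*k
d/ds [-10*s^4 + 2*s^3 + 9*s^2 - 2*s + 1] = -40*s^3 + 6*s^2 + 18*s - 2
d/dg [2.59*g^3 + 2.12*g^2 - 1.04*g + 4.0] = 7.77*g^2 + 4.24*g - 1.04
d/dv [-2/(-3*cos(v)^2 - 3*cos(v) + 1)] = 6*(2*cos(v) + 1)*sin(v)/(3*cos(v)^2 + 3*cos(v) - 1)^2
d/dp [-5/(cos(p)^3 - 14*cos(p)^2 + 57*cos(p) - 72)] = 5*(19 - 3*cos(p))*sin(p)/((cos(p) - 8)^2*(cos(p) - 3)^3)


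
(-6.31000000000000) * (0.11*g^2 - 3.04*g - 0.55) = -0.6941*g^2 + 19.1824*g + 3.4705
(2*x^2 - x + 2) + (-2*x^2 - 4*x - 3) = -5*x - 1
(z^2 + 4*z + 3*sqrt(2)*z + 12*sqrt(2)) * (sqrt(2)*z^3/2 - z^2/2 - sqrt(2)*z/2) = sqrt(2)*z^5/2 + 5*z^4/2 + 2*sqrt(2)*z^4 - 2*sqrt(2)*z^3 + 10*z^3 - 8*sqrt(2)*z^2 - 3*z^2 - 12*z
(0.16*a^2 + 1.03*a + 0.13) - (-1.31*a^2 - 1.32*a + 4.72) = 1.47*a^2 + 2.35*a - 4.59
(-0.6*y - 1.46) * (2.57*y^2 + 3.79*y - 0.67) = -1.542*y^3 - 6.0262*y^2 - 5.1314*y + 0.9782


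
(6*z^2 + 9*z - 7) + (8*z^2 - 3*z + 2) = 14*z^2 + 6*z - 5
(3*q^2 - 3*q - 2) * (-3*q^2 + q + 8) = -9*q^4 + 12*q^3 + 27*q^2 - 26*q - 16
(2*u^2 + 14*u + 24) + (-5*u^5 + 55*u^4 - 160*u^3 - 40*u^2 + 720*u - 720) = -5*u^5 + 55*u^4 - 160*u^3 - 38*u^2 + 734*u - 696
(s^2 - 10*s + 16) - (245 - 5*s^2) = 6*s^2 - 10*s - 229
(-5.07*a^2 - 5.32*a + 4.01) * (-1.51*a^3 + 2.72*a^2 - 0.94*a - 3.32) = 7.6557*a^5 - 5.7572*a^4 - 15.7597*a^3 + 32.7404*a^2 + 13.893*a - 13.3132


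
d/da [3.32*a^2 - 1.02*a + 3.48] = 6.64*a - 1.02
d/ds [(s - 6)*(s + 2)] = 2*s - 4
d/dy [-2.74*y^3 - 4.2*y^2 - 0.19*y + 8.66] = -8.22*y^2 - 8.4*y - 0.19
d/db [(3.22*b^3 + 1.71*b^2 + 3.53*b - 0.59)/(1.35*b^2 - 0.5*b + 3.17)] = (4.347*b^4 - 3.22*b^3 + 25.0017*b^2 + 12.4344*b + 10.8951)/(1.8225*b^4 - 1.35*b^3 + 8.809*b^2 - 3.17*b + 10.0489)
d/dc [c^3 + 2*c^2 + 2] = c*(3*c + 4)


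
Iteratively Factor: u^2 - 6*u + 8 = (u - 4)*(u - 2)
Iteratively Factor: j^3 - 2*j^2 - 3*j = (j)*(j^2 - 2*j - 3) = j*(j + 1)*(j - 3)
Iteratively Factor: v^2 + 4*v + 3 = (v + 3)*(v + 1)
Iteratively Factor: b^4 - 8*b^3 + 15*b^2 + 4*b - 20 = (b + 1)*(b^3 - 9*b^2 + 24*b - 20) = (b - 2)*(b + 1)*(b^2 - 7*b + 10) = (b - 2)^2*(b + 1)*(b - 5)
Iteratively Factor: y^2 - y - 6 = (y - 3)*(y + 2)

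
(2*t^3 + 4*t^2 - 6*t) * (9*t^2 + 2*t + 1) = 18*t^5 + 40*t^4 - 44*t^3 - 8*t^2 - 6*t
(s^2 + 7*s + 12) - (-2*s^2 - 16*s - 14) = 3*s^2 + 23*s + 26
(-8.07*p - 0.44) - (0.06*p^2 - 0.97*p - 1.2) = -0.06*p^2 - 7.1*p + 0.76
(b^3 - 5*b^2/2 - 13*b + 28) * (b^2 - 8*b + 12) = b^5 - 21*b^4/2 + 19*b^3 + 102*b^2 - 380*b + 336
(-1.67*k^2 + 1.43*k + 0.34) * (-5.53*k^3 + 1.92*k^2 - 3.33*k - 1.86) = 9.2351*k^5 - 11.1143*k^4 + 6.4265*k^3 - 1.0029*k^2 - 3.792*k - 0.6324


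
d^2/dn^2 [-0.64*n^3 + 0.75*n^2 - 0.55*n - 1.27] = 1.5 - 3.84*n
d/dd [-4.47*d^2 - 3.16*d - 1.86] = -8.94*d - 3.16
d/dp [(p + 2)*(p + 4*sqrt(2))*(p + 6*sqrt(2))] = 3*p^2 + 4*p + 20*sqrt(2)*p + 20*sqrt(2) + 48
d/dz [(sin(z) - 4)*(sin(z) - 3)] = (2*sin(z) - 7)*cos(z)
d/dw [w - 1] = 1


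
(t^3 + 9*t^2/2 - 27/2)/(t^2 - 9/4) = 2*(t^2 + 6*t + 9)/(2*t + 3)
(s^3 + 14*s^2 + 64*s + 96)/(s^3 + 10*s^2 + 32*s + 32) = (s + 6)/(s + 2)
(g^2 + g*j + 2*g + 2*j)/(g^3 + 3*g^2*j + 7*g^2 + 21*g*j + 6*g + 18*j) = (g^2 + g*j + 2*g + 2*j)/(g^3 + 3*g^2*j + 7*g^2 + 21*g*j + 6*g + 18*j)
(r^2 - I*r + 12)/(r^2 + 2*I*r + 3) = (r - 4*I)/(r - I)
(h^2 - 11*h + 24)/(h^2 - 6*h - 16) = (h - 3)/(h + 2)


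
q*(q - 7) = q^2 - 7*q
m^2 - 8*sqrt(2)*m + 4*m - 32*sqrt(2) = (m + 4)*(m - 8*sqrt(2))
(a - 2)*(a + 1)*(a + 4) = a^3 + 3*a^2 - 6*a - 8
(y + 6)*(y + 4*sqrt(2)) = y^2 + 4*sqrt(2)*y + 6*y + 24*sqrt(2)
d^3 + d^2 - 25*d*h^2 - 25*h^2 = (d + 1)*(d - 5*h)*(d + 5*h)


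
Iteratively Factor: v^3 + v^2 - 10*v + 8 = (v + 4)*(v^2 - 3*v + 2) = (v - 2)*(v + 4)*(v - 1)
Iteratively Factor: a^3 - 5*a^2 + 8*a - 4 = (a - 2)*(a^2 - 3*a + 2) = (a - 2)*(a - 1)*(a - 2)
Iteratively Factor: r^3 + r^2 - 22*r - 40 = (r + 4)*(r^2 - 3*r - 10) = (r + 2)*(r + 4)*(r - 5)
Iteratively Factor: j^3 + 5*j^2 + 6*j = (j)*(j^2 + 5*j + 6) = j*(j + 3)*(j + 2)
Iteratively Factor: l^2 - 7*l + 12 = (l - 4)*(l - 3)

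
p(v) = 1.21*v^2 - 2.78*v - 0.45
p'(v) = 2.42*v - 2.78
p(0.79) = -1.89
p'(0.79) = -0.87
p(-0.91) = 3.08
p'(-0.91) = -4.98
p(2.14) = -0.86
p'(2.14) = 2.40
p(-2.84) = 17.20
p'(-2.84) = -9.65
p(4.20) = 9.22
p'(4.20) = 7.38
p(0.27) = -1.11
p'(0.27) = -2.13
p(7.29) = 43.59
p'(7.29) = 14.86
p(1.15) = -2.05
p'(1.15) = 0.00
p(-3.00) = 18.78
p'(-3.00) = -10.04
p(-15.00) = 313.50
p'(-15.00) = -39.08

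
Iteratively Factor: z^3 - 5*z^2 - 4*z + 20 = (z - 5)*(z^2 - 4) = (z - 5)*(z + 2)*(z - 2)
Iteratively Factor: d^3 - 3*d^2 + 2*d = (d - 2)*(d^2 - d) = (d - 2)*(d - 1)*(d)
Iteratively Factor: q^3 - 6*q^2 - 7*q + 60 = (q - 4)*(q^2 - 2*q - 15) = (q - 5)*(q - 4)*(q + 3)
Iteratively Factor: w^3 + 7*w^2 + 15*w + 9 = (w + 3)*(w^2 + 4*w + 3) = (w + 1)*(w + 3)*(w + 3)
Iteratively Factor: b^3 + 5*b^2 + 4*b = (b + 4)*(b^2 + b) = b*(b + 4)*(b + 1)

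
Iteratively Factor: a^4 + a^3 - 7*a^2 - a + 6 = (a - 2)*(a^3 + 3*a^2 - a - 3) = (a - 2)*(a + 3)*(a^2 - 1) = (a - 2)*(a - 1)*(a + 3)*(a + 1)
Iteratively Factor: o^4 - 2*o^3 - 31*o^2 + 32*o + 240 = (o - 4)*(o^3 + 2*o^2 - 23*o - 60) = (o - 4)*(o + 3)*(o^2 - o - 20) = (o - 4)*(o + 3)*(o + 4)*(o - 5)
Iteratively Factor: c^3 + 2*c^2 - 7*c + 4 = (c + 4)*(c^2 - 2*c + 1) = (c - 1)*(c + 4)*(c - 1)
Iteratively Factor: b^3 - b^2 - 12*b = (b - 4)*(b^2 + 3*b) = b*(b - 4)*(b + 3)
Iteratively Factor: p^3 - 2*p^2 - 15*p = (p + 3)*(p^2 - 5*p) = (p - 5)*(p + 3)*(p)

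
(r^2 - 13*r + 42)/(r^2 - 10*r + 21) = (r - 6)/(r - 3)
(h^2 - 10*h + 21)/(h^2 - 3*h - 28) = (h - 3)/(h + 4)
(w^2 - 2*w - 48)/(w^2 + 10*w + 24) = (w - 8)/(w + 4)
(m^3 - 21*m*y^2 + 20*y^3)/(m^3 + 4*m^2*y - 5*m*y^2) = (m - 4*y)/m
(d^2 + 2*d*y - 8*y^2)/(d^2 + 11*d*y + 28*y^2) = (d - 2*y)/(d + 7*y)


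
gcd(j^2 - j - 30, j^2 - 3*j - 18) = j - 6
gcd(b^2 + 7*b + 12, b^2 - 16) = b + 4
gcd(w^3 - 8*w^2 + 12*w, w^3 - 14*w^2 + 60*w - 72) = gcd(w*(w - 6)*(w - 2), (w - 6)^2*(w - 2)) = w^2 - 8*w + 12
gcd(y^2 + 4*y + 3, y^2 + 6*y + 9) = y + 3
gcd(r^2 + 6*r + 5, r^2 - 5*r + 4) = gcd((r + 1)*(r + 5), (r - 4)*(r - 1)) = 1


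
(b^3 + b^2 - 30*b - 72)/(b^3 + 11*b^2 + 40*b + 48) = (b - 6)/(b + 4)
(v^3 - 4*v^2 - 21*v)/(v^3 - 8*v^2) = (v^2 - 4*v - 21)/(v*(v - 8))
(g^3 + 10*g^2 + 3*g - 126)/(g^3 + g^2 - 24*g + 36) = (g + 7)/(g - 2)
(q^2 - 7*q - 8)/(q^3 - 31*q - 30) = (q - 8)/(q^2 - q - 30)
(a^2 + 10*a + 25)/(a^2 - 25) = (a + 5)/(a - 5)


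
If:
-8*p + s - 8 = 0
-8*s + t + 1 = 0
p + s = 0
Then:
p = -8/9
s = 8/9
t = 55/9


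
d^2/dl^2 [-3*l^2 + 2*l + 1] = -6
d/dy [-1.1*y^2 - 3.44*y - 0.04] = -2.2*y - 3.44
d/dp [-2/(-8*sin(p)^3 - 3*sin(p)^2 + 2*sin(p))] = 4*(-12*cos(p) - 3/tan(p) + cos(p)/sin(p)^2)/(8*sin(p)^2 + 3*sin(p) - 2)^2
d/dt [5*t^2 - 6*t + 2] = 10*t - 6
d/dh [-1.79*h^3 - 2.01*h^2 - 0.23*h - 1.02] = -5.37*h^2 - 4.02*h - 0.23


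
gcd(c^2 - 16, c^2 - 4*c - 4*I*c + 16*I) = c - 4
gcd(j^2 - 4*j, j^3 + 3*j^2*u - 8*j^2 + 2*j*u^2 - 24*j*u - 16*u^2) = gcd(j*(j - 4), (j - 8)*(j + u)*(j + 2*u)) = 1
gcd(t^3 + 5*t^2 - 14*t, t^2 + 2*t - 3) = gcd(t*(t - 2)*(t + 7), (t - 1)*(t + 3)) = 1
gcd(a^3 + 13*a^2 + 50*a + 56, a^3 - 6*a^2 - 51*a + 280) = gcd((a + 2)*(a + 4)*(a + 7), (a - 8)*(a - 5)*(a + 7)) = a + 7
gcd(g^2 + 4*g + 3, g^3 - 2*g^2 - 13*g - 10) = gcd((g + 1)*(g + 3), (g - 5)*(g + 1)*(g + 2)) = g + 1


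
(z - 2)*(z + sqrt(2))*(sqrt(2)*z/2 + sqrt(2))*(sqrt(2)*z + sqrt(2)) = z^4 + z^3 + sqrt(2)*z^3 - 4*z^2 + sqrt(2)*z^2 - 4*sqrt(2)*z - 4*z - 4*sqrt(2)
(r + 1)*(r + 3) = r^2 + 4*r + 3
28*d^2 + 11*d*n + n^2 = (4*d + n)*(7*d + n)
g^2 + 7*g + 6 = (g + 1)*(g + 6)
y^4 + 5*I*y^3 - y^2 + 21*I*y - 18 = (y - 2*I)*(y + I)*(y + 3*I)^2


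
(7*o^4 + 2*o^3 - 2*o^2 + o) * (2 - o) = -7*o^5 + 12*o^4 + 6*o^3 - 5*o^2 + 2*o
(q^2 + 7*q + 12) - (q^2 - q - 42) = 8*q + 54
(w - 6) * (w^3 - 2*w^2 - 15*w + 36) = w^4 - 8*w^3 - 3*w^2 + 126*w - 216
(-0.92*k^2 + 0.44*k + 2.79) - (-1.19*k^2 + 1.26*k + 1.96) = 0.27*k^2 - 0.82*k + 0.83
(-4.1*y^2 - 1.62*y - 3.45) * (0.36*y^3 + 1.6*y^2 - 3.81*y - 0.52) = -1.476*y^5 - 7.1432*y^4 + 11.787*y^3 + 2.7842*y^2 + 13.9869*y + 1.794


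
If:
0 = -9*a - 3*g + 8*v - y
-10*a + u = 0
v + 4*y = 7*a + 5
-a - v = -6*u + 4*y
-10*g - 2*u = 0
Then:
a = 5/52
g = -5/26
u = 25/26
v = 355/1716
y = 2345/1716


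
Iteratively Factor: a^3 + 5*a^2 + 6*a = (a)*(a^2 + 5*a + 6) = a*(a + 2)*(a + 3)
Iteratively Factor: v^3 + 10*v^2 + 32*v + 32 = (v + 2)*(v^2 + 8*v + 16) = (v + 2)*(v + 4)*(v + 4)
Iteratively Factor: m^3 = (m)*(m^2) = m^2*(m)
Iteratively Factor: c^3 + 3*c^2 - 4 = (c + 2)*(c^2 + c - 2) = (c - 1)*(c + 2)*(c + 2)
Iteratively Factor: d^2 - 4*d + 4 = (d - 2)*(d - 2)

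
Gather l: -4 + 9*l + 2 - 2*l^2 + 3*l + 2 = -2*l^2 + 12*l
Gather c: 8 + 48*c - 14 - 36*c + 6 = 12*c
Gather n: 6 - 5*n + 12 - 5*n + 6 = 24 - 10*n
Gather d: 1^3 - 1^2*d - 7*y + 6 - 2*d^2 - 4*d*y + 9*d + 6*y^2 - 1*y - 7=-2*d^2 + d*(8 - 4*y) + 6*y^2 - 8*y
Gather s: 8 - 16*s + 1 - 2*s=9 - 18*s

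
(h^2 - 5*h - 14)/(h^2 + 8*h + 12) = (h - 7)/(h + 6)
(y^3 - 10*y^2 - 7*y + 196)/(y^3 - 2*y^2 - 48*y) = (-y^3 + 10*y^2 + 7*y - 196)/(y*(-y^2 + 2*y + 48))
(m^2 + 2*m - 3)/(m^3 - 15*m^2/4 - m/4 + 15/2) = 4*(m^2 + 2*m - 3)/(4*m^3 - 15*m^2 - m + 30)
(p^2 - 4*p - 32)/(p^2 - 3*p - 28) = (p - 8)/(p - 7)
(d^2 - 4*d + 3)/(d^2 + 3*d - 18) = (d - 1)/(d + 6)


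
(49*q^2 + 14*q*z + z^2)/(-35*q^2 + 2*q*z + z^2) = (7*q + z)/(-5*q + z)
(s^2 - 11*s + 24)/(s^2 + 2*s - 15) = (s - 8)/(s + 5)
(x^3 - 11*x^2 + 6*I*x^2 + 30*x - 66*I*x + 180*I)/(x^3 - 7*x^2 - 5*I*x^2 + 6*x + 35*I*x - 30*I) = (x^2 + x*(-5 + 6*I) - 30*I)/(x^2 - x*(1 + 5*I) + 5*I)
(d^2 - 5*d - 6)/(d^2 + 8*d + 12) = (d^2 - 5*d - 6)/(d^2 + 8*d + 12)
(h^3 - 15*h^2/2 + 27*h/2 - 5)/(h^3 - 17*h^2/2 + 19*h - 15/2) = (h - 2)/(h - 3)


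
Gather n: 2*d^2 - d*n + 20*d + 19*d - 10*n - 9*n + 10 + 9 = 2*d^2 + 39*d + n*(-d - 19) + 19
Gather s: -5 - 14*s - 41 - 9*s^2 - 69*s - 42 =-9*s^2 - 83*s - 88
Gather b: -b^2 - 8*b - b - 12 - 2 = -b^2 - 9*b - 14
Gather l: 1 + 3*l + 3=3*l + 4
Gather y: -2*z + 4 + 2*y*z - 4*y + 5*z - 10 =y*(2*z - 4) + 3*z - 6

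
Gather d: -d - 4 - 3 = -d - 7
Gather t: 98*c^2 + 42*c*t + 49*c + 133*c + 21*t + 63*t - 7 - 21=98*c^2 + 182*c + t*(42*c + 84) - 28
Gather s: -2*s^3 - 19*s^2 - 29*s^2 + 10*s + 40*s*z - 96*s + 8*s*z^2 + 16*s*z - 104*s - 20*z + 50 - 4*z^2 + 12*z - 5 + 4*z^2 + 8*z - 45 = -2*s^3 - 48*s^2 + s*(8*z^2 + 56*z - 190)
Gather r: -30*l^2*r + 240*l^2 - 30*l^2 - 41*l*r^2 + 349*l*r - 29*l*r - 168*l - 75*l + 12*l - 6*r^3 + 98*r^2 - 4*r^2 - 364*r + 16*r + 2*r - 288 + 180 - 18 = 210*l^2 - 231*l - 6*r^3 + r^2*(94 - 41*l) + r*(-30*l^2 + 320*l - 346) - 126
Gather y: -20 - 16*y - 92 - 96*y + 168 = 56 - 112*y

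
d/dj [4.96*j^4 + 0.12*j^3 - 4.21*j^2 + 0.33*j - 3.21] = 19.84*j^3 + 0.36*j^2 - 8.42*j + 0.33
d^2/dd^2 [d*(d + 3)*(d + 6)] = 6*d + 18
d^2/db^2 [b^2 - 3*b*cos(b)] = 3*b*cos(b) + 6*sin(b) + 2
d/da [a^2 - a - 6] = 2*a - 1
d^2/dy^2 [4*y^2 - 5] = 8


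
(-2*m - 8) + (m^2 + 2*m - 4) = m^2 - 12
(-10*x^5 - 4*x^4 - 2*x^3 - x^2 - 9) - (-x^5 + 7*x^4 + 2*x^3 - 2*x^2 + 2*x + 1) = -9*x^5 - 11*x^4 - 4*x^3 + x^2 - 2*x - 10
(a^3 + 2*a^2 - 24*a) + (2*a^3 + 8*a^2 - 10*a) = 3*a^3 + 10*a^2 - 34*a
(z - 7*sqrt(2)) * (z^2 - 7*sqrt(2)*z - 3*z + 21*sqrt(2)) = z^3 - 14*sqrt(2)*z^2 - 3*z^2 + 42*sqrt(2)*z + 98*z - 294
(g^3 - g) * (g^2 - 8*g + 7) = g^5 - 8*g^4 + 6*g^3 + 8*g^2 - 7*g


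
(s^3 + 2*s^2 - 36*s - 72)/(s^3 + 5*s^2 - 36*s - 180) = (s + 2)/(s + 5)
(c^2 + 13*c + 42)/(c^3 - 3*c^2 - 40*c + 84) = (c + 7)/(c^2 - 9*c + 14)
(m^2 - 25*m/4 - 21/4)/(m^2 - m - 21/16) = 4*(m - 7)/(4*m - 7)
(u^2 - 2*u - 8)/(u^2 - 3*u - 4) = (u + 2)/(u + 1)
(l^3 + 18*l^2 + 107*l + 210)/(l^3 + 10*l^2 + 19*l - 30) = (l + 7)/(l - 1)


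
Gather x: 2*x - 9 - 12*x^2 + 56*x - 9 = -12*x^2 + 58*x - 18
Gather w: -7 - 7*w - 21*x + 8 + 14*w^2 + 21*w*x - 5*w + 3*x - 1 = 14*w^2 + w*(21*x - 12) - 18*x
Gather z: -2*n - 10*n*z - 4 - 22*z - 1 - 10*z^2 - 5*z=-2*n - 10*z^2 + z*(-10*n - 27) - 5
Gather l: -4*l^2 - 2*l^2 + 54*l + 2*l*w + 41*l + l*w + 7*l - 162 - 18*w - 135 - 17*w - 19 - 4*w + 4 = -6*l^2 + l*(3*w + 102) - 39*w - 312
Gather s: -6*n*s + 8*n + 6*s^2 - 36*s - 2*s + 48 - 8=8*n + 6*s^2 + s*(-6*n - 38) + 40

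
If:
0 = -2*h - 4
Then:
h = -2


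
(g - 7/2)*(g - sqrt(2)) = g^2 - 7*g/2 - sqrt(2)*g + 7*sqrt(2)/2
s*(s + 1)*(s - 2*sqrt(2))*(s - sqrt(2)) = s^4 - 3*sqrt(2)*s^3 + s^3 - 3*sqrt(2)*s^2 + 4*s^2 + 4*s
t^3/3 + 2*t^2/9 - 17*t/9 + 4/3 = (t/3 + 1)*(t - 4/3)*(t - 1)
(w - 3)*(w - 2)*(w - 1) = w^3 - 6*w^2 + 11*w - 6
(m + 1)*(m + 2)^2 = m^3 + 5*m^2 + 8*m + 4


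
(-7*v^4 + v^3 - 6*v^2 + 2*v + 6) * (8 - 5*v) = 35*v^5 - 61*v^4 + 38*v^3 - 58*v^2 - 14*v + 48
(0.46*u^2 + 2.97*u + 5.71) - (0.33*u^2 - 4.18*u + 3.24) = 0.13*u^2 + 7.15*u + 2.47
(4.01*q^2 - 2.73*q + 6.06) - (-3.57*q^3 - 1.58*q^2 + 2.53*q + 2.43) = 3.57*q^3 + 5.59*q^2 - 5.26*q + 3.63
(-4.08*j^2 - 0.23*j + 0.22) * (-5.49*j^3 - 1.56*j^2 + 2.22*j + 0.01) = 22.3992*j^5 + 7.6275*j^4 - 9.9066*j^3 - 0.8946*j^2 + 0.4861*j + 0.0022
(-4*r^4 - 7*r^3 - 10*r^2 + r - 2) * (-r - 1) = 4*r^5 + 11*r^4 + 17*r^3 + 9*r^2 + r + 2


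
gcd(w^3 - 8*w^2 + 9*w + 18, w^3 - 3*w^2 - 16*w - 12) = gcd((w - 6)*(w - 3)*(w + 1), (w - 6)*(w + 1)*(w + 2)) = w^2 - 5*w - 6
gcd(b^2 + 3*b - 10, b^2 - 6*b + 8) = b - 2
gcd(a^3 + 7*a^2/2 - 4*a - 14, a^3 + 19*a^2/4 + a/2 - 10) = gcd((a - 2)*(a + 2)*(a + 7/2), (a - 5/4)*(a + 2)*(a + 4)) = a + 2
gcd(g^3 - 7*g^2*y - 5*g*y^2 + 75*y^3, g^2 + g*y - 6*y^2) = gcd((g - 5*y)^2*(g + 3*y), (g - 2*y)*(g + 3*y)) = g + 3*y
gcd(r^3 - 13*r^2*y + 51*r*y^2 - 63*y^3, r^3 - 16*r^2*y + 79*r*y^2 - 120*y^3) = -r + 3*y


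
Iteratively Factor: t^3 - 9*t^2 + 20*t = (t - 4)*(t^2 - 5*t) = (t - 5)*(t - 4)*(t)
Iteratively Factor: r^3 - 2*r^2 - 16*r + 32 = (r - 4)*(r^2 + 2*r - 8) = (r - 4)*(r - 2)*(r + 4)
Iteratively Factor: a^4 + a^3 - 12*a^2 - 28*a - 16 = (a - 4)*(a^3 + 5*a^2 + 8*a + 4) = (a - 4)*(a + 2)*(a^2 + 3*a + 2) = (a - 4)*(a + 1)*(a + 2)*(a + 2)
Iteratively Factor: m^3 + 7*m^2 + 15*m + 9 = (m + 3)*(m^2 + 4*m + 3) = (m + 1)*(m + 3)*(m + 3)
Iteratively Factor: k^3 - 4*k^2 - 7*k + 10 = (k - 5)*(k^2 + k - 2) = (k - 5)*(k - 1)*(k + 2)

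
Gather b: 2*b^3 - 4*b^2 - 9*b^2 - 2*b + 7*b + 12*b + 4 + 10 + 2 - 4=2*b^3 - 13*b^2 + 17*b + 12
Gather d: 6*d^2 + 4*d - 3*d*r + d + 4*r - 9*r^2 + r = 6*d^2 + d*(5 - 3*r) - 9*r^2 + 5*r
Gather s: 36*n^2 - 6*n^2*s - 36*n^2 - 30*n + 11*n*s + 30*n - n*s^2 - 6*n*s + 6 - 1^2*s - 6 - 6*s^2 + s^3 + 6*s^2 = -n*s^2 + s^3 + s*(-6*n^2 + 5*n - 1)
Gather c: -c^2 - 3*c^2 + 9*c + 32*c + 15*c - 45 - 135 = -4*c^2 + 56*c - 180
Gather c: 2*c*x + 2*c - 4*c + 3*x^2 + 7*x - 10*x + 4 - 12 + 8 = c*(2*x - 2) + 3*x^2 - 3*x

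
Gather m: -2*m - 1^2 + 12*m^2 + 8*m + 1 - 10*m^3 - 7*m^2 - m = -10*m^3 + 5*m^2 + 5*m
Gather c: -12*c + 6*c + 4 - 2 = 2 - 6*c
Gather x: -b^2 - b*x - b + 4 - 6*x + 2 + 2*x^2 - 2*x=-b^2 - b + 2*x^2 + x*(-b - 8) + 6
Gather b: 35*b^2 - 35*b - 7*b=35*b^2 - 42*b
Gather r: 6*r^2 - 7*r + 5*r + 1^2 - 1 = 6*r^2 - 2*r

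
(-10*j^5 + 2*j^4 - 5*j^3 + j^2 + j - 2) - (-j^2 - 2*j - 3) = -10*j^5 + 2*j^4 - 5*j^3 + 2*j^2 + 3*j + 1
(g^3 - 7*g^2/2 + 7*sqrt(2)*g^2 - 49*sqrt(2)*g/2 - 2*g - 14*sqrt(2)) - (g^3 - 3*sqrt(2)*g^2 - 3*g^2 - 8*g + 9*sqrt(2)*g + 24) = -g^2/2 + 10*sqrt(2)*g^2 - 67*sqrt(2)*g/2 + 6*g - 24 - 14*sqrt(2)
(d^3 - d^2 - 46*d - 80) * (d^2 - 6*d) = d^5 - 7*d^4 - 40*d^3 + 196*d^2 + 480*d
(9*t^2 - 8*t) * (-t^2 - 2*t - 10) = -9*t^4 - 10*t^3 - 74*t^2 + 80*t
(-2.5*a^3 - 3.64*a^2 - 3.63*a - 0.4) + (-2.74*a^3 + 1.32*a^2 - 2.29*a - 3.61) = -5.24*a^3 - 2.32*a^2 - 5.92*a - 4.01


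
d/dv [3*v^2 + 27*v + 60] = 6*v + 27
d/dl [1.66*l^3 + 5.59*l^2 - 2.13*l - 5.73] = 4.98*l^2 + 11.18*l - 2.13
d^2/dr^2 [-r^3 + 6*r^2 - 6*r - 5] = 12 - 6*r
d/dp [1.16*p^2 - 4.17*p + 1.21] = 2.32*p - 4.17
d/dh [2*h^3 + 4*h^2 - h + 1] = 6*h^2 + 8*h - 1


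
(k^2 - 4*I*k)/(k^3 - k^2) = (k - 4*I)/(k*(k - 1))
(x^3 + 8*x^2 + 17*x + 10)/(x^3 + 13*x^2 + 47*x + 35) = (x + 2)/(x + 7)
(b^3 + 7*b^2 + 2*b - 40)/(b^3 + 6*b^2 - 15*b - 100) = (b^2 + 2*b - 8)/(b^2 + b - 20)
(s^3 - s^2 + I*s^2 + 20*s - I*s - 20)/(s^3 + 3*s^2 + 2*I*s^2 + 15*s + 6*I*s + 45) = (s^2 - s*(1 + 4*I) + 4*I)/(s^2 + 3*s*(1 - I) - 9*I)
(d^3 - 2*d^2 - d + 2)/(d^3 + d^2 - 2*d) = (d^2 - d - 2)/(d*(d + 2))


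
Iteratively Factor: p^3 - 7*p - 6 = (p - 3)*(p^2 + 3*p + 2) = (p - 3)*(p + 1)*(p + 2)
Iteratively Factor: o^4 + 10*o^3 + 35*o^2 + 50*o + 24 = (o + 3)*(o^3 + 7*o^2 + 14*o + 8) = (o + 1)*(o + 3)*(o^2 + 6*o + 8) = (o + 1)*(o + 2)*(o + 3)*(o + 4)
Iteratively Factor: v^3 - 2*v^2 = (v)*(v^2 - 2*v) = v^2*(v - 2)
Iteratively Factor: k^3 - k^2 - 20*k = (k - 5)*(k^2 + 4*k) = (k - 5)*(k + 4)*(k)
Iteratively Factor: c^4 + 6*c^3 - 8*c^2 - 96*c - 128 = (c + 4)*(c^3 + 2*c^2 - 16*c - 32) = (c - 4)*(c + 4)*(c^2 + 6*c + 8) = (c - 4)*(c + 4)^2*(c + 2)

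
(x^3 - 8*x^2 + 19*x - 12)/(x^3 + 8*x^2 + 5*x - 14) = (x^2 - 7*x + 12)/(x^2 + 9*x + 14)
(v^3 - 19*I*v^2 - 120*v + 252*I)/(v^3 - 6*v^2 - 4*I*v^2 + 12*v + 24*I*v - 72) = (v^2 - 13*I*v - 42)/(v^2 + 2*v*(-3 + I) - 12*I)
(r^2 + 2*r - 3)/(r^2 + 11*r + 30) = (r^2 + 2*r - 3)/(r^2 + 11*r + 30)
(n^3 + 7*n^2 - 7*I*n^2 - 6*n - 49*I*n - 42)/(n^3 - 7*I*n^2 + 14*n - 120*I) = (n^2 + n*(7 - I) - 7*I)/(n^2 - I*n + 20)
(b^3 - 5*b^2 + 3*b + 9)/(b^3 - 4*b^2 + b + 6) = (b - 3)/(b - 2)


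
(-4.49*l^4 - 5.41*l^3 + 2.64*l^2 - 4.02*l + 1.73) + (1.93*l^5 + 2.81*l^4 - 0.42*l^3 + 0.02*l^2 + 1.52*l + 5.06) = 1.93*l^5 - 1.68*l^4 - 5.83*l^3 + 2.66*l^2 - 2.5*l + 6.79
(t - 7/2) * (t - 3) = t^2 - 13*t/2 + 21/2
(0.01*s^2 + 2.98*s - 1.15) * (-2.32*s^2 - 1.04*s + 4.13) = -0.0232*s^4 - 6.924*s^3 - 0.3899*s^2 + 13.5034*s - 4.7495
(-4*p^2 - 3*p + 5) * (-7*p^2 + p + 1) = 28*p^4 + 17*p^3 - 42*p^2 + 2*p + 5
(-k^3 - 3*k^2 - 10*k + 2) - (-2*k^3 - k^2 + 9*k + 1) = k^3 - 2*k^2 - 19*k + 1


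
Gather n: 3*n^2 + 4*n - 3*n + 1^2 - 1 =3*n^2 + n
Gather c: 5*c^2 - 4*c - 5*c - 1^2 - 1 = 5*c^2 - 9*c - 2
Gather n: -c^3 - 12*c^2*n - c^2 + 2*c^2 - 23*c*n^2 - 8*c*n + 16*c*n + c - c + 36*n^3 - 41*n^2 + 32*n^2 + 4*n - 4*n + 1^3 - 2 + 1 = -c^3 + c^2 + 36*n^3 + n^2*(-23*c - 9) + n*(-12*c^2 + 8*c)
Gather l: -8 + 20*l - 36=20*l - 44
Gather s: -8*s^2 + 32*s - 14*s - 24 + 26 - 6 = -8*s^2 + 18*s - 4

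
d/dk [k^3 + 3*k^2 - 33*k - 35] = 3*k^2 + 6*k - 33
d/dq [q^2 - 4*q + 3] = 2*q - 4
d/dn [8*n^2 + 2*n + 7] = 16*n + 2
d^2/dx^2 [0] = 0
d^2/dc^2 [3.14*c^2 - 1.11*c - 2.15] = 6.28000000000000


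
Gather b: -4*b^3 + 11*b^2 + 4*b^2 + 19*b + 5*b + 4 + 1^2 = -4*b^3 + 15*b^2 + 24*b + 5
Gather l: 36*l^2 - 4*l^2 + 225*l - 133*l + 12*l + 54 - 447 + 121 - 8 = 32*l^2 + 104*l - 280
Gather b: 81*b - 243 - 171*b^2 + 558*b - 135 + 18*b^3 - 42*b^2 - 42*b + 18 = 18*b^3 - 213*b^2 + 597*b - 360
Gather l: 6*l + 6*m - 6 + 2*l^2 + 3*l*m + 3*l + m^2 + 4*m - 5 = 2*l^2 + l*(3*m + 9) + m^2 + 10*m - 11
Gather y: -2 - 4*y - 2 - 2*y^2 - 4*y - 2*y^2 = -4*y^2 - 8*y - 4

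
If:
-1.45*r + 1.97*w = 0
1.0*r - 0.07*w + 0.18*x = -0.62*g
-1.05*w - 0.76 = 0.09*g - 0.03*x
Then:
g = 1.83048138337297 - 0.425510934086119*x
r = 0.0883698447379106*x - 1.19654801265815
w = 0.0650437943502388*x - 0.880707928098636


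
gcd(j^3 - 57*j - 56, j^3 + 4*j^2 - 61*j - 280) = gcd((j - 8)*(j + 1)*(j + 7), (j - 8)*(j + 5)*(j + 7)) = j^2 - j - 56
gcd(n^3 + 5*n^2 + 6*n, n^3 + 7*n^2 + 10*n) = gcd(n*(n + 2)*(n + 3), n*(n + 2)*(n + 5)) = n^2 + 2*n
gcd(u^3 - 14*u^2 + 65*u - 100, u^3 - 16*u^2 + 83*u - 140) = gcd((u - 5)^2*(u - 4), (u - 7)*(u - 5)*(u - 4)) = u^2 - 9*u + 20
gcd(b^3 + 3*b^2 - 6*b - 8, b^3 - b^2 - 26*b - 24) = b^2 + 5*b + 4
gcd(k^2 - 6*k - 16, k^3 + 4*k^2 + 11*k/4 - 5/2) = k + 2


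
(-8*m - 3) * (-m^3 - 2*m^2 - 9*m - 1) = 8*m^4 + 19*m^3 + 78*m^2 + 35*m + 3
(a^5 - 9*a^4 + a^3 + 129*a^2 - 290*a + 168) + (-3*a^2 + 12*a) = a^5 - 9*a^4 + a^3 + 126*a^2 - 278*a + 168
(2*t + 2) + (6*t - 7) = 8*t - 5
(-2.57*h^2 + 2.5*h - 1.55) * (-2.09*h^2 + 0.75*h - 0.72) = 5.3713*h^4 - 7.1525*h^3 + 6.9649*h^2 - 2.9625*h + 1.116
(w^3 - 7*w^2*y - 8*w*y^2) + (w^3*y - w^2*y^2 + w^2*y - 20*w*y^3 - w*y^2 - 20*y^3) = w^3*y + w^3 - w^2*y^2 - 6*w^2*y - 20*w*y^3 - 9*w*y^2 - 20*y^3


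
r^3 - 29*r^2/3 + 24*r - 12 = (r - 6)*(r - 3)*(r - 2/3)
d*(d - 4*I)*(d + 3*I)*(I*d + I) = I*d^4 + d^3 + I*d^3 + d^2 + 12*I*d^2 + 12*I*d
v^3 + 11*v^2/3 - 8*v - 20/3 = (v - 2)*(v + 2/3)*(v + 5)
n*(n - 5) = n^2 - 5*n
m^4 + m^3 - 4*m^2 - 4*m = m*(m - 2)*(m + 1)*(m + 2)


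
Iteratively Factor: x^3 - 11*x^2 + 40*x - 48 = (x - 4)*(x^2 - 7*x + 12) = (x - 4)*(x - 3)*(x - 4)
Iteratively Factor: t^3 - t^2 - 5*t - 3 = (t + 1)*(t^2 - 2*t - 3) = (t - 3)*(t + 1)*(t + 1)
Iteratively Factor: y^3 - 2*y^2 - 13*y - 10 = (y + 2)*(y^2 - 4*y - 5) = (y + 1)*(y + 2)*(y - 5)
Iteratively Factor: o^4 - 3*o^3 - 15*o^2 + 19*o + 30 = (o - 2)*(o^3 - o^2 - 17*o - 15) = (o - 2)*(o + 1)*(o^2 - 2*o - 15) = (o - 5)*(o - 2)*(o + 1)*(o + 3)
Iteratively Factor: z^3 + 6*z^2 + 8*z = (z + 4)*(z^2 + 2*z) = z*(z + 4)*(z + 2)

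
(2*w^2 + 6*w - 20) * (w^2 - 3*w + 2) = 2*w^4 - 34*w^2 + 72*w - 40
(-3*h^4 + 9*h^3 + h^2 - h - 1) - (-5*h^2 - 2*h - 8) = -3*h^4 + 9*h^3 + 6*h^2 + h + 7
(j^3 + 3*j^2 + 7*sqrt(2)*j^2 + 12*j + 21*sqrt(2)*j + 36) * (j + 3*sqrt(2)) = j^4 + 3*j^3 + 10*sqrt(2)*j^3 + 30*sqrt(2)*j^2 + 54*j^2 + 36*sqrt(2)*j + 162*j + 108*sqrt(2)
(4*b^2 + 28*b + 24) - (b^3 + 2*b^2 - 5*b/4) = -b^3 + 2*b^2 + 117*b/4 + 24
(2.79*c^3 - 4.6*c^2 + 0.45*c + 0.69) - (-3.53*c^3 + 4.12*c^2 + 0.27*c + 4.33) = 6.32*c^3 - 8.72*c^2 + 0.18*c - 3.64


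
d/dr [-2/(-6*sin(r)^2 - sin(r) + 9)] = -2*(12*sin(r) + 1)*cos(r)/(6*sin(r)^2 + sin(r) - 9)^2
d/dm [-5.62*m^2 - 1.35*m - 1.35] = -11.24*m - 1.35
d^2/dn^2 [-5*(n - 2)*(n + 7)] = -10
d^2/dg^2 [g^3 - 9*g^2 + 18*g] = 6*g - 18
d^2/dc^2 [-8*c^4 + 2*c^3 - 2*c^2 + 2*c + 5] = -96*c^2 + 12*c - 4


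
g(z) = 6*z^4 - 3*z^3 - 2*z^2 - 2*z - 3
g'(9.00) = 16729.00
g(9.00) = 36996.00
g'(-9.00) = -18191.00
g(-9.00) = 41406.00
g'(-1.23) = -55.36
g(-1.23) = 15.75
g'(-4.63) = -2558.48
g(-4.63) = 3018.39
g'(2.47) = 294.87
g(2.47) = 157.98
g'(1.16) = 18.71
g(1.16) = -1.83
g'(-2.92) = -664.59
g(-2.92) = 496.68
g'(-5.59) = -4453.12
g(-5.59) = 6328.38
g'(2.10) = 172.17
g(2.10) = 72.89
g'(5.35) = 3394.13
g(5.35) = 4385.15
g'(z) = 24*z^3 - 9*z^2 - 4*z - 2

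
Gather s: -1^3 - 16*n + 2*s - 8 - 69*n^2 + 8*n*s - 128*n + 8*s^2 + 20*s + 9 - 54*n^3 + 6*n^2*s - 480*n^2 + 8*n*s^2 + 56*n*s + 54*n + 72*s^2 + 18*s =-54*n^3 - 549*n^2 - 90*n + s^2*(8*n + 80) + s*(6*n^2 + 64*n + 40)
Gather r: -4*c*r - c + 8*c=-4*c*r + 7*c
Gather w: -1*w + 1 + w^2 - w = w^2 - 2*w + 1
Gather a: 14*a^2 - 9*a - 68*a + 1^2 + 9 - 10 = 14*a^2 - 77*a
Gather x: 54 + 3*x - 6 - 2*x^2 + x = -2*x^2 + 4*x + 48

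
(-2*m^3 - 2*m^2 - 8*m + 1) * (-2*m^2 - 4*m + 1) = 4*m^5 + 12*m^4 + 22*m^3 + 28*m^2 - 12*m + 1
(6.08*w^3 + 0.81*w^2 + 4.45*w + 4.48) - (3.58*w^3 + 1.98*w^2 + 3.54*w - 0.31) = 2.5*w^3 - 1.17*w^2 + 0.91*w + 4.79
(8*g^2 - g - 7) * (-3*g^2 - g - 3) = -24*g^4 - 5*g^3 - 2*g^2 + 10*g + 21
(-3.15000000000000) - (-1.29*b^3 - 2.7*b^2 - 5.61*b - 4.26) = 1.29*b^3 + 2.7*b^2 + 5.61*b + 1.11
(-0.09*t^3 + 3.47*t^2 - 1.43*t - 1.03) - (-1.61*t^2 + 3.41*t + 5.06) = -0.09*t^3 + 5.08*t^2 - 4.84*t - 6.09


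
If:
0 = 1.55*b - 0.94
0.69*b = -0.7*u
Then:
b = 0.61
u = -0.60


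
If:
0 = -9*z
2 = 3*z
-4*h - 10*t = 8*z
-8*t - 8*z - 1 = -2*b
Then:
No Solution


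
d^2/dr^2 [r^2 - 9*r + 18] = 2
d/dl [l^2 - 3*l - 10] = 2*l - 3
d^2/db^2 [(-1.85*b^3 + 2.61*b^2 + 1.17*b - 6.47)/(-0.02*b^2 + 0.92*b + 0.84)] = (3.096856*b^3 + 8.33052*b^2 + 6.999936*b + 9.294928)/(8.0e-6*b^6 - 0.001104*b^5 + 0.049776*b^4 - 0.685952*b^3 - 2.090592*b^2 - 1.947456*b - 0.592704)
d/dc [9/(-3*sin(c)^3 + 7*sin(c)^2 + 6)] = 9*(9*sin(c) - 14)*sin(c)*cos(c)/(-3*sin(c)^3 + 7*sin(c)^2 + 6)^2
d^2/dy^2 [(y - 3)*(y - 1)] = 2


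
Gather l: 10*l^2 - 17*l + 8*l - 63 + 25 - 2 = 10*l^2 - 9*l - 40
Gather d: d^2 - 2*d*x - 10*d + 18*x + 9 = d^2 + d*(-2*x - 10) + 18*x + 9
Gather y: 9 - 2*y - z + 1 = -2*y - z + 10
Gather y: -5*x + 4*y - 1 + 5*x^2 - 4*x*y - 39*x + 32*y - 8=5*x^2 - 44*x + y*(36 - 4*x) - 9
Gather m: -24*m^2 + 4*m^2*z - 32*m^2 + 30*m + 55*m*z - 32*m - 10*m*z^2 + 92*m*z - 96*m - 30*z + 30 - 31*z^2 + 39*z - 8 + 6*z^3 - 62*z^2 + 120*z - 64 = m^2*(4*z - 56) + m*(-10*z^2 + 147*z - 98) + 6*z^3 - 93*z^2 + 129*z - 42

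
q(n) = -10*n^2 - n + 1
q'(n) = -20*n - 1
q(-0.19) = 0.83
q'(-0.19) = 2.80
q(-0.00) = 1.00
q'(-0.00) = -1.00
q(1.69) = -29.25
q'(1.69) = -34.80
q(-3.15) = -95.08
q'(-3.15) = 62.00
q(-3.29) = -103.95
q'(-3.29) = 64.80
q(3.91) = -155.79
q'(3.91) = -79.20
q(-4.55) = -201.48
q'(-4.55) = 90.00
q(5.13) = -267.30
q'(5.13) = -103.60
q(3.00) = -92.00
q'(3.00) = -61.00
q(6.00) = -365.00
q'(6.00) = -121.00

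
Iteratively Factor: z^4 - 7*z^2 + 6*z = (z + 3)*(z^3 - 3*z^2 + 2*z) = (z - 2)*(z + 3)*(z^2 - z) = z*(z - 2)*(z + 3)*(z - 1)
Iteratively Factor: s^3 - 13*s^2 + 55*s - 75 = (s - 5)*(s^2 - 8*s + 15) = (s - 5)*(s - 3)*(s - 5)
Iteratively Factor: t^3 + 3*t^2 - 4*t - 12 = (t + 3)*(t^2 - 4) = (t - 2)*(t + 3)*(t + 2)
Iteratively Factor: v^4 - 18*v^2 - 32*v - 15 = (v + 3)*(v^3 - 3*v^2 - 9*v - 5) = (v - 5)*(v + 3)*(v^2 + 2*v + 1) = (v - 5)*(v + 1)*(v + 3)*(v + 1)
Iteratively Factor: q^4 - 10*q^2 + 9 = (q - 1)*(q^3 + q^2 - 9*q - 9) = (q - 3)*(q - 1)*(q^2 + 4*q + 3) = (q - 3)*(q - 1)*(q + 1)*(q + 3)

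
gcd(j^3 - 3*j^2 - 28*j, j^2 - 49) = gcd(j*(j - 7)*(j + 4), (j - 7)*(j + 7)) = j - 7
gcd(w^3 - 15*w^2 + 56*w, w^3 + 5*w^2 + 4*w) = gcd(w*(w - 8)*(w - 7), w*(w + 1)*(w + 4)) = w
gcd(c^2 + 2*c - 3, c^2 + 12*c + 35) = 1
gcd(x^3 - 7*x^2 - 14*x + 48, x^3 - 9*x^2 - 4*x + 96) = x^2 - 5*x - 24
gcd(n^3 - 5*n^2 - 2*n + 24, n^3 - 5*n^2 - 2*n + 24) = n^3 - 5*n^2 - 2*n + 24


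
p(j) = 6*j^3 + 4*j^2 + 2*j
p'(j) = 18*j^2 + 8*j + 2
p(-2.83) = -109.62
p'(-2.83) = 123.52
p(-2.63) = -86.74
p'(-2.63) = 105.46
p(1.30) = 22.54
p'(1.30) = 42.82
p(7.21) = 2471.19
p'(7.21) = 995.39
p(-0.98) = -3.77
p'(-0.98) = 11.45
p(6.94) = 2212.07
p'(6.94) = 924.46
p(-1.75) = -23.41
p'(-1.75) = 43.12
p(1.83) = 53.83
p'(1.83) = 76.92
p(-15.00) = -19380.00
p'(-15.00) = 3932.00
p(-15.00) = -19380.00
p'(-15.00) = 3932.00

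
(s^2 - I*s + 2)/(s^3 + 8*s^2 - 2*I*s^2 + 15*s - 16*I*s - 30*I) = (s + I)/(s^2 + 8*s + 15)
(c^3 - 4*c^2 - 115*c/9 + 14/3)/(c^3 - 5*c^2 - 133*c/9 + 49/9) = (c - 6)/(c - 7)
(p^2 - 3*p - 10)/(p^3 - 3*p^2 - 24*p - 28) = (p - 5)/(p^2 - 5*p - 14)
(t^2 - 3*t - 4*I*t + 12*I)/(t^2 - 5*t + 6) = (t - 4*I)/(t - 2)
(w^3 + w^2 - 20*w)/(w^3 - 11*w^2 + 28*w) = (w + 5)/(w - 7)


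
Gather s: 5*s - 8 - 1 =5*s - 9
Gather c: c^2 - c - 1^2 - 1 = c^2 - c - 2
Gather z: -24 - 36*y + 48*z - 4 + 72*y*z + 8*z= -36*y + z*(72*y + 56) - 28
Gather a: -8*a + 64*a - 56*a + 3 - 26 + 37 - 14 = 0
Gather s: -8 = -8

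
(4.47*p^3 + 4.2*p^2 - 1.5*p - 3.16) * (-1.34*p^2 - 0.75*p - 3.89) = -5.9898*p^5 - 8.9805*p^4 - 18.5283*p^3 - 10.9786*p^2 + 8.205*p + 12.2924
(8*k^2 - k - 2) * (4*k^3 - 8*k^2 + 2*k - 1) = 32*k^5 - 68*k^4 + 16*k^3 + 6*k^2 - 3*k + 2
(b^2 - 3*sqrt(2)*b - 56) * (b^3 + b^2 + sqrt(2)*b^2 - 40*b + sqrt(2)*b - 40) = b^5 - 2*sqrt(2)*b^4 + b^4 - 102*b^3 - 2*sqrt(2)*b^3 - 102*b^2 + 64*sqrt(2)*b^2 + 64*sqrt(2)*b + 2240*b + 2240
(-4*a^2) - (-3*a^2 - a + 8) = -a^2 + a - 8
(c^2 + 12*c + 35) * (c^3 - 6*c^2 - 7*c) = c^5 + 6*c^4 - 44*c^3 - 294*c^2 - 245*c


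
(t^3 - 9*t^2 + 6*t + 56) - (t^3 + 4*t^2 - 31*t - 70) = -13*t^2 + 37*t + 126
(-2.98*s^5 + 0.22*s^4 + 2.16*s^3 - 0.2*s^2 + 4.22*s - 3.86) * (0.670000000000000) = -1.9966*s^5 + 0.1474*s^4 + 1.4472*s^3 - 0.134*s^2 + 2.8274*s - 2.5862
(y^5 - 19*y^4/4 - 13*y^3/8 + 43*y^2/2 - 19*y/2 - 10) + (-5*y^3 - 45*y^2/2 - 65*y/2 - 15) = y^5 - 19*y^4/4 - 53*y^3/8 - y^2 - 42*y - 25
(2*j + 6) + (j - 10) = 3*j - 4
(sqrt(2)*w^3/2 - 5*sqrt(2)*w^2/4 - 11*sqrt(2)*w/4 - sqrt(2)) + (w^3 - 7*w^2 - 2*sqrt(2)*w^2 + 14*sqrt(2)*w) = sqrt(2)*w^3/2 + w^3 - 7*w^2 - 13*sqrt(2)*w^2/4 + 45*sqrt(2)*w/4 - sqrt(2)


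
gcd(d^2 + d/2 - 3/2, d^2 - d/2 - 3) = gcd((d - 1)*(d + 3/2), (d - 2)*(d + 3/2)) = d + 3/2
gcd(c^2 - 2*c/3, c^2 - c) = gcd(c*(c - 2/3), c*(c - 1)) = c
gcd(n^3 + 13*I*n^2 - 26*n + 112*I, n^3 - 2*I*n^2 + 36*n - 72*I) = n - 2*I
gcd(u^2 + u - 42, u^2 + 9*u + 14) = u + 7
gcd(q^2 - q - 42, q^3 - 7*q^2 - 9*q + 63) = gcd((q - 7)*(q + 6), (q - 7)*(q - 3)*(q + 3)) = q - 7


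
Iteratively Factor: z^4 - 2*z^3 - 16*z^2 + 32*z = (z + 4)*(z^3 - 6*z^2 + 8*z) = z*(z + 4)*(z^2 - 6*z + 8) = z*(z - 2)*(z + 4)*(z - 4)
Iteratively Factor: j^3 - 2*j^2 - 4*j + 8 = (j + 2)*(j^2 - 4*j + 4) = (j - 2)*(j + 2)*(j - 2)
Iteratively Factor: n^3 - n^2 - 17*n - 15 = (n - 5)*(n^2 + 4*n + 3) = (n - 5)*(n + 3)*(n + 1)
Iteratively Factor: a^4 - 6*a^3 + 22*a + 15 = (a + 1)*(a^3 - 7*a^2 + 7*a + 15) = (a - 3)*(a + 1)*(a^2 - 4*a - 5) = (a - 5)*(a - 3)*(a + 1)*(a + 1)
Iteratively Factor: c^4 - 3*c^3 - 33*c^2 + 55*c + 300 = (c - 5)*(c^3 + 2*c^2 - 23*c - 60) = (c - 5)*(c + 3)*(c^2 - c - 20) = (c - 5)*(c + 3)*(c + 4)*(c - 5)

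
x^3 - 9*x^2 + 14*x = x*(x - 7)*(x - 2)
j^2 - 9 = (j - 3)*(j + 3)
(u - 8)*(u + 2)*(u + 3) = u^3 - 3*u^2 - 34*u - 48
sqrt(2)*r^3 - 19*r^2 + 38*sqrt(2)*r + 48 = (r - 6*sqrt(2))*(r - 4*sqrt(2))*(sqrt(2)*r + 1)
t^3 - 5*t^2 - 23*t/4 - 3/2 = (t - 6)*(t + 1/2)^2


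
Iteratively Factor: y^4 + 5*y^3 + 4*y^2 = (y + 1)*(y^3 + 4*y^2) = y*(y + 1)*(y^2 + 4*y) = y^2*(y + 1)*(y + 4)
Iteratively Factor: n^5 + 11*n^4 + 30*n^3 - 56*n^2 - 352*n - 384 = (n + 4)*(n^4 + 7*n^3 + 2*n^2 - 64*n - 96) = (n + 4)^2*(n^3 + 3*n^2 - 10*n - 24) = (n + 2)*(n + 4)^2*(n^2 + n - 12) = (n + 2)*(n + 4)^3*(n - 3)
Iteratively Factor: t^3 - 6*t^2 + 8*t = (t)*(t^2 - 6*t + 8) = t*(t - 4)*(t - 2)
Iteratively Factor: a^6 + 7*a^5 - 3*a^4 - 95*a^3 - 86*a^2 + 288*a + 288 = (a + 4)*(a^5 + 3*a^4 - 15*a^3 - 35*a^2 + 54*a + 72) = (a - 3)*(a + 4)*(a^4 + 6*a^3 + 3*a^2 - 26*a - 24) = (a - 3)*(a + 3)*(a + 4)*(a^3 + 3*a^2 - 6*a - 8) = (a - 3)*(a + 3)*(a + 4)^2*(a^2 - a - 2) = (a - 3)*(a + 1)*(a + 3)*(a + 4)^2*(a - 2)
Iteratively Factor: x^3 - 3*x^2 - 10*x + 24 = (x - 2)*(x^2 - x - 12) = (x - 4)*(x - 2)*(x + 3)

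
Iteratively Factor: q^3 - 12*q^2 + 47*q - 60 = (q - 3)*(q^2 - 9*q + 20) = (q - 5)*(q - 3)*(q - 4)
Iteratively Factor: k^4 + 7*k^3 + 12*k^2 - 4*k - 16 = (k + 2)*(k^3 + 5*k^2 + 2*k - 8) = (k + 2)*(k + 4)*(k^2 + k - 2) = (k - 1)*(k + 2)*(k + 4)*(k + 2)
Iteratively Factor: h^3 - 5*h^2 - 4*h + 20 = (h - 2)*(h^2 - 3*h - 10) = (h - 5)*(h - 2)*(h + 2)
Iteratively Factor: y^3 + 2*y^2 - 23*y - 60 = (y - 5)*(y^2 + 7*y + 12) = (y - 5)*(y + 3)*(y + 4)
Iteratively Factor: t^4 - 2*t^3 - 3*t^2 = (t)*(t^3 - 2*t^2 - 3*t) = t*(t + 1)*(t^2 - 3*t) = t*(t - 3)*(t + 1)*(t)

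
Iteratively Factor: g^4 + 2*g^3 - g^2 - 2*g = (g + 2)*(g^3 - g) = g*(g + 2)*(g^2 - 1) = g*(g + 1)*(g + 2)*(g - 1)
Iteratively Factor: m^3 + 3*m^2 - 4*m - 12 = (m + 3)*(m^2 - 4) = (m - 2)*(m + 3)*(m + 2)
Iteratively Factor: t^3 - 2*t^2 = (t)*(t^2 - 2*t) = t*(t - 2)*(t)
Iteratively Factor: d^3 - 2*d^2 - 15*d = (d + 3)*(d^2 - 5*d) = (d - 5)*(d + 3)*(d)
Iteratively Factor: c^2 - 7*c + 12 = (c - 3)*(c - 4)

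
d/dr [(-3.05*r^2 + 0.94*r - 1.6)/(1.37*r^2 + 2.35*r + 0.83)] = (-8.4553*r^2 - 0.678999999999999*r + 4.5402)/(1.8769*r^4 + 6.439*r^3 + 7.7967*r^2 + 3.901*r + 0.6889)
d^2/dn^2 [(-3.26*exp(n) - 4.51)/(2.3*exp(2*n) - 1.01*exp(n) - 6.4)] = (-17.2454*exp(4*n) - 103.00458*exp(3*n) - 256.49301*exp(2*n) - 249.076811*exp(n) - 104.37696)*exp(n)/(12.167*exp(6*n) - 16.0287*exp(5*n) - 94.52931*exp(4*n) + 88.172899*exp(3*n) + 263.03808*exp(2*n) - 124.1088*exp(n) - 262.144)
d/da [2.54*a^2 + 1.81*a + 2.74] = 5.08*a + 1.81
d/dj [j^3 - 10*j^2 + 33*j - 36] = 3*j^2 - 20*j + 33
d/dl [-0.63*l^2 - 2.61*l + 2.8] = -1.26*l - 2.61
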